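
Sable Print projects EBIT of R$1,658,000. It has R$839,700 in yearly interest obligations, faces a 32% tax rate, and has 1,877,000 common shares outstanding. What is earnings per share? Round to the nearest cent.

Interest = R$839,700.00, so EBT = R$1,658,000 − R$839,700.00 = R$818,300.00.
After tax at 32%: net income = R$818,300.00 × 0.68 = R$556,444.00.
Per share: R$556,444.00 / 1,877,000 shares = R$0.30.

R$0.30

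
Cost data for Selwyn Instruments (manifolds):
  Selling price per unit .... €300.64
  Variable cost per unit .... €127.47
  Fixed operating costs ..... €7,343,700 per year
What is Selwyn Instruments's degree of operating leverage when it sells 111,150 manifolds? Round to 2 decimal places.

1.62

Total contribution margin = 111,150 × €173.17 = €19,247,845.50.
EBIT = €19,247,845.50 − €7,343,700 = €11,904,145.50.
So DOL = total CM / EBIT = €19,247,845.50 / €11,904,145.50 = 1.6169.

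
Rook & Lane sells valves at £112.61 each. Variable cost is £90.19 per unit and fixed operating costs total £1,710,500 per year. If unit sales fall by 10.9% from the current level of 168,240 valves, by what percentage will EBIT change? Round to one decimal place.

At 168,240 units, contribution = 168,240 × £22.42 = £3,771,940.80.
EBIT = £3,771,940.80 − £1,710,500 = £2,061,440.80.
DOL = contribution ÷ EBIT = £3,771,940.80 ÷ £2,061,440.80 = 1.8298.
%ΔEBIT = DOL × %ΔSales = 1.8298 × -10.9% = -19.9%.

-19.9%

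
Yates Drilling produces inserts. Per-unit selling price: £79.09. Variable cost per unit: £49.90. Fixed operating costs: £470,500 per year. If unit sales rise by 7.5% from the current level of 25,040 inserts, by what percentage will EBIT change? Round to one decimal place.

+21.1%

Contribution at this volume is 25,040 × £29.19 = £730,917.60.
Subtracting fixed costs: EBIT = £730,917.60 − £470,500 = £260,417.60.
DOL = contribution ÷ EBIT = £730,917.60 ÷ £260,417.60 = 2.8067.
Operating income changes by 2.8067 × +7.5% = +21.1%.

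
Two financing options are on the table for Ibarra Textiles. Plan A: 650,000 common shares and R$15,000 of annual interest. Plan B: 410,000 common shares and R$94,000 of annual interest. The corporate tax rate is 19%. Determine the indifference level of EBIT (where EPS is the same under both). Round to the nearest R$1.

R$228,958

At indifference, (EBIT − 15,000)(1 − t)/650,000 = (EBIT − 94,000)(1 − t)/410,000.
Cancelling (1 − t) and cross-multiplying: 410,000·(EBIT − 15,000) = 650,000·(EBIT − 94,000).
EBIT × (650,000 − 410,000) = 94,000 × 650,000 − 15,000 × 410,000 = 54,950,000,000, so EBIT = 54,950,000,000 ÷ 240,000 = 228,958.33.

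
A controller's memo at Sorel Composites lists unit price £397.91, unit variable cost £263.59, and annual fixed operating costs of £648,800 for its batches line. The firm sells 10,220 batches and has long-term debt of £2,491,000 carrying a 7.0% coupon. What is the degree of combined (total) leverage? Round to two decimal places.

2.50

Total contribution margin = 10,220 × £134.32 = £1,372,750.40.
Operating income = contribution − fixed costs = £1,372,750.40 − £648,800 = £723,950.40. Interest = £174,370.00, so EBIT − I = £549,580.40.
Degree of total leverage = total CM / (EBIT − interest) = £1,372,750.40 / £549,580.40 = 2.4978.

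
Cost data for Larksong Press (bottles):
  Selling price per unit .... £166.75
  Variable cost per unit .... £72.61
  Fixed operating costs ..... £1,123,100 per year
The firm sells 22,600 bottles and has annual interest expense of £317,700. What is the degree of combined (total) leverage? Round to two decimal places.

Total contribution margin = 22,600 × £94.14 = £2,127,564.00.
Subtracting fixed costs: EBIT = £2,127,564.00 − £1,123,100 = £1,004,464.00. Interest = £317,700.00, so EBIT − I = £686,764.00.
Degree of total leverage = total CM / (EBIT − interest) = £2,127,564.00 / £686,764.00 = 3.0980.

3.10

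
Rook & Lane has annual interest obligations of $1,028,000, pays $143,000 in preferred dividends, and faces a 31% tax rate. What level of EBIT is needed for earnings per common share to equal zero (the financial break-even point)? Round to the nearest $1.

Preferred dividends are paid after tax, so their pre-tax equivalent is $143,000 ÷ (1 − 0.31) = $207,246.38.
Financial break-even EBIT = interest + D_p ÷ (1 − t) = $1,028,000 + $207,246.38 = $1,235,246.38.

$1,235,246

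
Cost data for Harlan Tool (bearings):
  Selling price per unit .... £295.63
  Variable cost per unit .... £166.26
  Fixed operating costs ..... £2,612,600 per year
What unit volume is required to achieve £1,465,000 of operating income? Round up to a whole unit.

Unit CM = price − variable cost = £295.63 − £166.26 = £129.37.
Need Q such that Q × £129.37 − £2,612,600 = £1,465,000, i.e. Q = £4,077,600 / £129.37 = 31,518.90 → 31,519.

31,519 bearings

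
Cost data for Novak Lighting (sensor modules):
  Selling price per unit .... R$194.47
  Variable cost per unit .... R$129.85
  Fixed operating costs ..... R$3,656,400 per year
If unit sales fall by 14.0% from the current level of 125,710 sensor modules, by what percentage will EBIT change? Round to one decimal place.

-25.5%

Contribution at this volume is 125,710 × R$64.62 = R$8,123,380.20.
Subtracting fixed costs: EBIT = R$8,123,380.20 − R$3,656,400 = R$4,466,980.20.
Degree of operating leverage = R$8,123,380.20 / R$4,466,980.20 = 1.8185.
Operating income changes by 1.8185 × -14.0% = -25.5%.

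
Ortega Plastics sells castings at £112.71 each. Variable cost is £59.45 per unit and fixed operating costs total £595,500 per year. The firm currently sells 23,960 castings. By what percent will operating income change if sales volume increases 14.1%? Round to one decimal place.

At 23,960 units, contribution = 23,960 × £53.26 = £1,276,109.60.
Operating income = contribution − fixed costs = £1,276,109.60 − £595,500 = £680,609.60.
DOL = contribution ÷ EBIT = £1,276,109.60 ÷ £680,609.60 = 1.8750.
%ΔEBIT = DOL × %ΔSales = 1.8750 × +14.1% = +26.4%.

+26.4%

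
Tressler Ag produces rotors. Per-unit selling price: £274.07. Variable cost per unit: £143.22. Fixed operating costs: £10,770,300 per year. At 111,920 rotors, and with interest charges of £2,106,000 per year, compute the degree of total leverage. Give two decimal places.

Contribution at this volume is 111,920 × £130.85 = £14,644,732.00.
EBIT = £14,644,732.00 − £10,770,300 = £3,874,432.00. Interest = £2,106,000.00, so EBIT − I = £1,768,432.00.
Degree of total leverage = total CM / (EBIT − interest) = £14,644,732.00 / £1,768,432.00 = 8.2812.

8.28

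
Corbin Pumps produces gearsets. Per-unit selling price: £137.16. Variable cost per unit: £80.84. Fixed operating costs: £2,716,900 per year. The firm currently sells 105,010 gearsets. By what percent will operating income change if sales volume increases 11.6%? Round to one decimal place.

+21.5%

At 105,010 units, contribution = 105,010 × £56.32 = £5,914,163.20.
Operating income = contribution − fixed costs = £5,914,163.20 − £2,716,900 = £3,197,263.20.
So DOL = total CM / EBIT = £5,914,163.20 / £3,197,263.20 = 1.8498.
So EBIT moves 1.8498 × (+11.6%) = +21.5%.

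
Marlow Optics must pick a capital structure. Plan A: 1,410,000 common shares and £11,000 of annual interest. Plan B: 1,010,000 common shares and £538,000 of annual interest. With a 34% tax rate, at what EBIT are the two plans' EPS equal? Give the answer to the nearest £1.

£1,868,675

Set EPS_A = EPS_B: (EBIT − £11,000)(1 − 0.34) ÷ 1,410,000 = (EBIT − £538,000)(1 − 0.34) ÷ 1,010,000.
The (1 − t) factor cancels: (EBIT − 11,000) × 1,010,000 = (EBIT − 538,000) × 1,410,000.
EBIT × (1,410,000 − 1,010,000) = 538,000 × 1,410,000 − 11,000 × 1,010,000 = 747,470,000,000, so EBIT = 747,470,000,000 ÷ 400,000 = 1,868,675.00.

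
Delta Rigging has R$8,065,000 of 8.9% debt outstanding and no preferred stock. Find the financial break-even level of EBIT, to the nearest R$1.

Annual interest = 8.9% × R$8,065,000 = R$717,785.00.
Without preferred stock the financial break-even is simply EBIT = interest = R$717,785.00.

R$717,785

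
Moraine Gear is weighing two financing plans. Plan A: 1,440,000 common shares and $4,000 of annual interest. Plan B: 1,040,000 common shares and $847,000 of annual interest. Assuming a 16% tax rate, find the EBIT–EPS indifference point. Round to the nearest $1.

$3,038,800

At indifference, (EBIT − 4,000)(1 − t)/1,440,000 = (EBIT − 847,000)(1 − t)/1,040,000.
Cancelling (1 − t) and cross-multiplying: 1,040,000·(EBIT − 4,000) = 1,440,000·(EBIT − 847,000).
Solving, EBIT = (847,000·1,440,000 − 4,000·1,040,000) / (1,440,000 − 1,040,000) = 1,215,520,000,000 / 400,000 = 3,038,800.00.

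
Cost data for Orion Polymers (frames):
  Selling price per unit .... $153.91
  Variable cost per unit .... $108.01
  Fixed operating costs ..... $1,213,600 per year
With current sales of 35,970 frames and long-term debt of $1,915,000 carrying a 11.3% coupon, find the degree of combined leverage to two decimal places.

Total contribution margin = 35,970 × $45.90 = $1,651,023.00.
Subtracting fixed costs: EBIT = $1,651,023.00 − $1,213,600 = $437,423.00. Interest = $216,395.00.
DOL = $1,651,023.00 ÷ $437,423.00 = 3.7744; DFL = $437,423.00 ÷ $221,028.00 = 1.9790.
Combined leverage = 3.7744 × 1.9790 = 7.4695.

7.47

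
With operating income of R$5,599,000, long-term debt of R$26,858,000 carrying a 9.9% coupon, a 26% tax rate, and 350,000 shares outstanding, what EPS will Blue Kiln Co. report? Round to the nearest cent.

R$6.22

Interest = R$2,658,942.00, so EBT = R$5,599,000 − R$2,658,942.00 = R$2,940,058.00.
Net income = R$2,940,058.00 × (1 − 0.26) = R$2,175,642.92.
Per share: R$2,175,642.92 / 350,000 shares = R$6.22.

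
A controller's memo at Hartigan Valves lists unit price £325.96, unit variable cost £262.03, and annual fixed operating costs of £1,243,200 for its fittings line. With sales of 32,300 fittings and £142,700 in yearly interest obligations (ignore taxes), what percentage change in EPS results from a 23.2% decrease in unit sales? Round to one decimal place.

Contribution at this volume is 32,300 × £63.93 = £2,064,939.00.
EBIT = £2,064,939.00 − £1,243,200 = £821,739.00.
Interest = £142,700.00, so EBIT − I = £679,039.00.
DCL = total CM / (EBIT − I) = £2,064,939.00 / £679,039.00 = 3.0410.
%ΔEPS = DCL × %ΔSales = 3.0410 × -23.2% = -70.6%.

-70.6%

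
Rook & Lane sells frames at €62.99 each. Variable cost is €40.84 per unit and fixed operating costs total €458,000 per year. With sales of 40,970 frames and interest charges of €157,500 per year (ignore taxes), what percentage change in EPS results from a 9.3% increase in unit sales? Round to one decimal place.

At 40,970 units, contribution = 40,970 × €22.15 = €907,485.50.
Operating income = contribution − fixed costs = €907,485.50 − €458,000 = €449,485.50.
Interest = €157,500.00, so EBIT − I = €291,985.50.
DCL = total CM / (EBIT − I) = €907,485.50 / €291,985.50 = 3.1080.
%ΔEPS = DCL × %ΔSales = 3.1080 × +9.3% = +28.9%.

+28.9%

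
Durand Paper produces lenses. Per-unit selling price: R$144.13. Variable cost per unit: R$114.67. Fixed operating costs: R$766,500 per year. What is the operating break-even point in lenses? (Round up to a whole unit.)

26,019 lenses

Contribution margin per unit = R$144.13 − R$114.67 = R$29.46.
Break-even Q = R$766,500 / R$29.46 = 26,018.33 → 26,019 lenses.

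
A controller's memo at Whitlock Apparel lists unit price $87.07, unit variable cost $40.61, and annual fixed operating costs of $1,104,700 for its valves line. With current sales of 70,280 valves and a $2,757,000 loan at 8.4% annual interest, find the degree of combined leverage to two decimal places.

1.69

At 70,280 units, contribution = 70,280 × $46.46 = $3,265,208.80.
Subtracting fixed costs: EBIT = $3,265,208.80 − $1,104,700 = $2,160,508.80. Interest = $231,588.00, so EBIT − I = $1,928,920.80.
Degree of total leverage = total CM / (EBIT − interest) = $3,265,208.80 / $1,928,920.80 = 1.6928.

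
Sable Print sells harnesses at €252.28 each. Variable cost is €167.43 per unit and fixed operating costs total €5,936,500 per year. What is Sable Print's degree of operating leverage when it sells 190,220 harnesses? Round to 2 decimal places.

Total contribution margin = 190,220 × €84.85 = €16,140,167.00.
Subtracting fixed costs: EBIT = €16,140,167.00 − €5,936,500 = €10,203,667.00.
DOL = contribution ÷ EBIT = €16,140,167.00 ÷ €10,203,667.00 = 1.5818.

1.58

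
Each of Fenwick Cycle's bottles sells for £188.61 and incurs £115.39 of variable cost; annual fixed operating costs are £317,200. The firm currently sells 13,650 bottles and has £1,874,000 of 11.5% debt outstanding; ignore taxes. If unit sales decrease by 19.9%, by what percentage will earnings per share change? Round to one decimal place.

Contribution at this volume is 13,650 × £73.22 = £999,453.00.
Operating income = contribution − fixed costs = £999,453.00 − £317,200 = £682,253.00.
After interest of £215,510.00, pre-tax earnings = £466,743.00.
Degree of combined leverage = contribution ÷ (EBIT − I) = £999,453.00 ÷ £466,743.00 = 2.1413.
EPS therefore changes by 2.1413 × (-19.9%) = -42.6%.

-42.6%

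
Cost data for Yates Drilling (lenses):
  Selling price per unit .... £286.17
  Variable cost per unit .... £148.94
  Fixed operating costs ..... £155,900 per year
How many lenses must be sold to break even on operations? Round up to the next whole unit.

Each unit contributes £286.17 − £148.94 = £137.23.
Break-even Q = £155,900 / £137.23 = 1,136.05 → 1,137 lenses.

1,137 lenses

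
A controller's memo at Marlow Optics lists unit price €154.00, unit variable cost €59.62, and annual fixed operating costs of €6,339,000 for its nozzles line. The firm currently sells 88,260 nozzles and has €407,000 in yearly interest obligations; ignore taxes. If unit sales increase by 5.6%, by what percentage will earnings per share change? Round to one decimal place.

At 88,260 units, contribution = 88,260 × €94.38 = €8,329,978.80.
EBIT = €8,329,978.80 − €6,339,000 = €1,990,978.80.
Interest = €407,000.00, so EBIT − I = €1,583,978.80.
Degree of combined leverage = contribution ÷ (EBIT − I) = €8,329,978.80 ÷ €1,583,978.80 = 5.2589.
EPS therefore changes by 5.2589 × (+5.6%) = +29.4%.

+29.4%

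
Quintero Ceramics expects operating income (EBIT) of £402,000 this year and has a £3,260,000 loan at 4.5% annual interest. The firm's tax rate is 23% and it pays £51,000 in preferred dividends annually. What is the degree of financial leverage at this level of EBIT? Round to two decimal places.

2.13

Interest = £146,700.00.
Pre-tax preferred-dividend burden = £51,000 ÷ (1 − 0.23) = £66,233.77.
DFL = EBIT ÷ [EBIT − I − D_p/(1−t)] = £402,000 ÷ [£402,000 − £146,700.00 − £66,233.77] = £402,000 ÷ £189,066.23 = 2.1262.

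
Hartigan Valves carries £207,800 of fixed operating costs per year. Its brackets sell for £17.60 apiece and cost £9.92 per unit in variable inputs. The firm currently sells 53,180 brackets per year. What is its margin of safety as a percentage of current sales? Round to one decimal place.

Unit CM = price − variable cost = £17.60 − £9.92 = £7.68. Break-even units = £207,800 ÷ £7.68 = 27,057.29; break-even revenue = 27,057.29 × £17.60 = £476,208.33.
Actual sales revenue = 53,180 × £17.60 = £935,968.00.
Margin of safety = (£935,968.00 − £476,208.33) ÷ £935,968.00 = 49.1%.

49.1%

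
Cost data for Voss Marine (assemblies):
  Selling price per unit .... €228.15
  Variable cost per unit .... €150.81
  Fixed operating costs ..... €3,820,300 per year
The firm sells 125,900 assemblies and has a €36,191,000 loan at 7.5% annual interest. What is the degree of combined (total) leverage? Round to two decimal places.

Total contribution margin = 125,900 × €77.34 = €9,737,106.00.
Operating income = contribution − fixed costs = €9,737,106.00 − €3,820,300 = €5,916,806.00. Interest = €2,714,325.00.
DOL = €9,737,106.00 ÷ €5,916,806.00 = 1.6457; DFL = €5,916,806.00 ÷ €3,202,481.00 = 1.8476.
DCL = DOL × DFL = 1.6457 × 1.8476 = 3.0406.

3.04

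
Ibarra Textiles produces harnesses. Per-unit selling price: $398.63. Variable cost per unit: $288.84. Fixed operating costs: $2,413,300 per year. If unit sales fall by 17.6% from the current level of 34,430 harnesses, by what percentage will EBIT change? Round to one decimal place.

Contribution at this volume is 34,430 × $109.79 = $3,780,069.70.
Operating income = contribution − fixed costs = $3,780,069.70 − $2,413,300 = $1,366,769.70.
Degree of operating leverage = $3,780,069.70 / $1,366,769.70 = 2.7657.
%ΔEBIT = DOL × %ΔSales = 2.7657 × -17.6% = -48.7%.

-48.7%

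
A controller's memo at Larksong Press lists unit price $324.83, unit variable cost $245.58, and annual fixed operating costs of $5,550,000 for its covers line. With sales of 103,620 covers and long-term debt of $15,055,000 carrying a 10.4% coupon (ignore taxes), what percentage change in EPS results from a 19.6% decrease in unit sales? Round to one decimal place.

Contribution at this volume is 103,620 × $79.25 = $8,211,885.00.
EBIT = $8,211,885.00 − $5,550,000 = $2,661,885.00.
After interest of $1,565,720.00, pre-tax earnings = $1,096,165.00.
Degree of combined leverage = contribution ÷ (EBIT − I) = $8,211,885.00 ÷ $1,096,165.00 = 7.4915.
%ΔEPS = DCL × %ΔSales = 7.4915 × -19.6% = -146.8%.

-146.8%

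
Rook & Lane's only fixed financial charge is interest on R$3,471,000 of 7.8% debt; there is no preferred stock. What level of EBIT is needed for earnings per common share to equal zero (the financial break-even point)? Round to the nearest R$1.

Annual interest = 7.8% × R$3,471,000 = R$270,738.00.
With no preferred dividends, EPS = 0 when EBIT exactly covers interest, so the financial break-even EBIT is R$270,738.00.

R$270,738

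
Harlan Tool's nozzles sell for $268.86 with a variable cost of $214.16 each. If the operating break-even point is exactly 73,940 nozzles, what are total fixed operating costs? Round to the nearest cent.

$4,044,518.00

Unit CM = price − variable cost = $268.86 − $214.16 = $54.70.
Since BE = FC / CM, FC = 73,940 × $54.70 = $4,044,518.00.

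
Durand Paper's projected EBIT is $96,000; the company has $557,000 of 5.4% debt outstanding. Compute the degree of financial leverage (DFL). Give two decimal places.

Interest = $30,078.00.
Degree of financial leverage = EBIT / (EBIT − interest) = $96,000 / $65,922.00 = 1.4563.

1.46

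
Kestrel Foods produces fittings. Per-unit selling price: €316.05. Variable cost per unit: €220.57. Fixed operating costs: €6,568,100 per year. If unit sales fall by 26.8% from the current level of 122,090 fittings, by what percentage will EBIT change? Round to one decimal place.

Contribution at this volume is 122,090 × €95.48 = €11,657,153.20.
EBIT = €11,657,153.20 − €6,568,100 = €5,089,053.20.
DOL = contribution ÷ EBIT = €11,657,153.20 ÷ €5,089,053.20 = 2.2906.
%ΔEBIT = DOL × %ΔSales = 2.2906 × -26.8% = -61.4%.

-61.4%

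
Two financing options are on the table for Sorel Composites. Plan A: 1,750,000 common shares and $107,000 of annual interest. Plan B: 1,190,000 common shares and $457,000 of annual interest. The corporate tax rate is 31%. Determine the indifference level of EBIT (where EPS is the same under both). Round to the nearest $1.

At indifference, (EBIT − 107,000)(1 − t)/1,750,000 = (EBIT − 457,000)(1 − t)/1,190,000.
Cancelling (1 − t) and cross-multiplying: 1,190,000·(EBIT − 107,000) = 1,750,000·(EBIT − 457,000).
Solving, EBIT = (457,000·1,750,000 − 107,000·1,190,000) / (1,750,000 − 1,190,000) = 672,420,000,000 / 560,000 = 1,200,750.00.

$1,200,750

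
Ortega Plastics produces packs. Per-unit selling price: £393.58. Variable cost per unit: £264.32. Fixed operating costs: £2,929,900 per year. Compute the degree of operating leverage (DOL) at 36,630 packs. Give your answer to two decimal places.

2.62

At 36,630 units, contribution = 36,630 × £129.26 = £4,734,793.80.
EBIT = £4,734,793.80 − £2,929,900 = £1,804,893.80.
Degree of operating leverage = £4,734,793.80 / £1,804,893.80 = 2.6233.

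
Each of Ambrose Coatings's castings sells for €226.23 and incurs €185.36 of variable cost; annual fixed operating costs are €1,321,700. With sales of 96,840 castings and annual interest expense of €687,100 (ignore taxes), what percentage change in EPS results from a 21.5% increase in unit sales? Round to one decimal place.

Contribution at this volume is 96,840 × €40.87 = €3,957,850.80.
Subtracting fixed costs: EBIT = €3,957,850.80 − €1,321,700 = €2,636,150.80.
Interest = €687,100.00, so EBIT − I = €1,949,050.80.
DCL = total CM / (EBIT − I) = €3,957,850.80 / €1,949,050.80 = 2.0307.
EPS therefore changes by 2.0307 × (+21.5%) = +43.7%.

+43.7%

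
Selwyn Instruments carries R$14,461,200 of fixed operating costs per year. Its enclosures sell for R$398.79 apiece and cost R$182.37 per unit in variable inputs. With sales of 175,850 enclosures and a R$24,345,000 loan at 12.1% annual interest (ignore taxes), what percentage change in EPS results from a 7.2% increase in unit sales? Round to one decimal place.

At 175,850 units, contribution = 175,850 × R$216.42 = R$38,057,457.00.
EBIT = R$38,057,457.00 − R$14,461,200 = R$23,596,257.00.
Interest = R$2,945,745.00, so EBIT − I = R$20,650,512.00.
DCL = total CM / (EBIT − I) = R$38,057,457.00 / R$20,650,512.00 = 1.8429.
%ΔEPS = DCL × %ΔSales = 1.8429 × +7.2% = +13.3%.

+13.3%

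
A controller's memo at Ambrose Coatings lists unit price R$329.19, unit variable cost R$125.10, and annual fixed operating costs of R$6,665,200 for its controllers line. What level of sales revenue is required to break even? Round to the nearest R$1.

CM per unit = R$329.19 − R$125.10 = R$204.09; CM ratio = R$204.09 / R$329.19 = 0.6200.
Break-even revenue = fixed costs × price ÷ CM = R$6,665,200 × R$329.19 ÷ R$204.09 = R$10,750,733.

R$10,750,733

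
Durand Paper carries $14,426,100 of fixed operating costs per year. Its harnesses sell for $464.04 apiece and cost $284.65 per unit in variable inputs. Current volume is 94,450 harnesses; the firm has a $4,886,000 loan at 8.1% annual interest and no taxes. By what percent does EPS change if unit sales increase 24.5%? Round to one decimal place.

Total contribution margin = 94,450 × $179.39 = $16,943,385.50.
EBIT = $16,943,385.50 − $14,426,100 = $2,517,285.50.
Interest = $395,766.00, so EBIT − I = $2,121,519.50.
Degree of combined leverage = contribution ÷ (EBIT − I) = $16,943,385.50 ÷ $2,121,519.50 = 7.9864.
EPS therefore changes by 7.9864 × (+24.5%) = +195.7%.

+195.7%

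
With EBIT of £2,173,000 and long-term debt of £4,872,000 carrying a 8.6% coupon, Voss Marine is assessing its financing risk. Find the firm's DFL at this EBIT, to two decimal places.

1.24

Interest = £418,992.00.
DFL = EBIT ÷ (EBIT − I) = £2,173,000 ÷ (£2,173,000 − £418,992.00) = £2,173,000 ÷ £1,754,008.00 = 1.2389.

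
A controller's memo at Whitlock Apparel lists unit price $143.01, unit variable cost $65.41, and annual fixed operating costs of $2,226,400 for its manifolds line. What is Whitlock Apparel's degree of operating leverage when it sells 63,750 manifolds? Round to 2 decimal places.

1.82

Contribution at this volume is 63,750 × $77.60 = $4,947,000.00.
Subtracting fixed costs: EBIT = $4,947,000.00 − $2,226,400 = $2,720,600.00.
So DOL = total CM / EBIT = $4,947,000.00 / $2,720,600.00 = 1.8183.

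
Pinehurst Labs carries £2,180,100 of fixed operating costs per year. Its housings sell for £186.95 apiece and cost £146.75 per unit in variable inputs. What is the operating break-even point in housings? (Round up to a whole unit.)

Each unit contributes £186.95 − £146.75 = £40.20.
Break-even volume = fixed costs ÷ CM per unit = £2,180,100 ÷ £40.20 = 54,231.34, so 54,232 housings.

54,232 housings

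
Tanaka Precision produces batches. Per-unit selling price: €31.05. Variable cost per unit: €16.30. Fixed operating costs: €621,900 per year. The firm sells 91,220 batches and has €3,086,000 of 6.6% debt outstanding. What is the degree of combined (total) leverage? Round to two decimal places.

Total contribution margin = 91,220 × €14.75 = €1,345,495.00.
Operating income = contribution − fixed costs = €1,345,495.00 − €621,900 = €723,595.00. Interest = €203,676.00, so EBIT − I = €519,919.00.
Degree of total leverage = total CM / (EBIT − interest) = €1,345,495.00 / €519,919.00 = 2.5879.

2.59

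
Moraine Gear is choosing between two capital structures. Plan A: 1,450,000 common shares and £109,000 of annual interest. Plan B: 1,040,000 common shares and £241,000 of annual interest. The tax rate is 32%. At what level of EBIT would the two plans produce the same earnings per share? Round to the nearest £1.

Set EPS_A = EPS_B: (EBIT − £109,000)(1 − 0.32) ÷ 1,450,000 = (EBIT − £241,000)(1 − 0.32) ÷ 1,040,000.
Cancelling (1 − t) and cross-multiplying: 1,040,000·(EBIT − 109,000) = 1,450,000·(EBIT − 241,000).
Solving, EBIT = (241,000·1,450,000 − 109,000·1,040,000) / (1,450,000 − 1,040,000) = 236,090,000,000 / 410,000 = 575,829.27.

£575,829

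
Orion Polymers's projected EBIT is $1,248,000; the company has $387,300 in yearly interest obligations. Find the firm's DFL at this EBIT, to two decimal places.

1.45

Annual interest charges come to $387,300.00.
Degree of financial leverage = EBIT / (EBIT − interest) = $1,248,000 / $860,700.00 = 1.4500.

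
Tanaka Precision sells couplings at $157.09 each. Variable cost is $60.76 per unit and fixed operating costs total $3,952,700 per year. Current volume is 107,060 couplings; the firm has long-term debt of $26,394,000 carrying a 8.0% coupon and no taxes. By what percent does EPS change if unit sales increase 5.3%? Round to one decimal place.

Total contribution margin = 107,060 × $96.33 = $10,313,089.80.
Operating income = contribution − fixed costs = $10,313,089.80 − $3,952,700 = $6,360,389.80.
Interest = $2,111,520.00, so EBIT − I = $4,248,869.80.
Degree of combined leverage = contribution ÷ (EBIT − I) = $10,313,089.80 ÷ $4,248,869.80 = 2.4273.
EPS therefore changes by 2.4273 × (+5.3%) = +12.9%.

+12.9%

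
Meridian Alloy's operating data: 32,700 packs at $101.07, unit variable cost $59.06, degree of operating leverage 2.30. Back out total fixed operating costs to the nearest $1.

Contribution at this volume is 32,700 × $42.01 = $1,373,727.00.
DOL = contribution / EBIT, so EBIT = $1,373,727.00 / 2.30 = $597,272.61.
And FC = contribution − EBIT = $1,373,727.00 − $597,272.61 = $776,454.

$776,454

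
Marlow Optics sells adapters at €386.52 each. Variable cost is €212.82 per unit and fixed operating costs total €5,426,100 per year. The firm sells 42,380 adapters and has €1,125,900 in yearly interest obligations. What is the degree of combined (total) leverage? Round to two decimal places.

Total contribution margin = 42,380 × €173.70 = €7,361,406.00.
EBIT = €7,361,406.00 − €5,426,100 = €1,935,306.00. Interest = €1,125,900.00.
DOL = €7,361,406.00 ÷ €1,935,306.00 = 3.8037; DFL = €1,935,306.00 ÷ €809,406.00 = 2.3910.
Combined leverage = 3.8037 × 2.3910 = 9.0946.

9.09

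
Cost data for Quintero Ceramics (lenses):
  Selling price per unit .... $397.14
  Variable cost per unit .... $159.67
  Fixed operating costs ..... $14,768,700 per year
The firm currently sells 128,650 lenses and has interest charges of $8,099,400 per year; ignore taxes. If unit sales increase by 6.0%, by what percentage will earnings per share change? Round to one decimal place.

At 128,650 units, contribution = 128,650 × $237.47 = $30,550,515.50.
Operating income = contribution − fixed costs = $30,550,515.50 − $14,768,700 = $15,781,815.50.
Interest = $8,099,400.00, so EBIT − I = $7,682,415.50.
Degree of combined leverage = contribution ÷ (EBIT − I) = $30,550,515.50 ÷ $7,682,415.50 = 3.9767.
EPS therefore changes by 3.9767 × (+6.0%) = +23.9%.

+23.9%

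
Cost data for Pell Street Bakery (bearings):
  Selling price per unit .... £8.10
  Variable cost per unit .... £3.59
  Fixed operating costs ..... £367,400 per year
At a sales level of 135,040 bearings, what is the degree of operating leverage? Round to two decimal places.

2.52

Total contribution margin = 135,040 × £4.51 = £609,030.40.
Subtracting fixed costs: EBIT = £609,030.40 − £367,400 = £241,630.40.
Degree of operating leverage = £609,030.40 / £241,630.40 = 2.5205.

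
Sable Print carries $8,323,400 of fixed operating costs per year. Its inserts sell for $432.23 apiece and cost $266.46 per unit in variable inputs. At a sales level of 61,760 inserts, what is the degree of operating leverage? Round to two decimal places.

5.35

At 61,760 units, contribution = 61,760 × $165.77 = $10,237,955.20.
EBIT = $10,237,955.20 − $8,323,400 = $1,914,555.20.
Degree of operating leverage = $10,237,955.20 / $1,914,555.20 = 5.3474.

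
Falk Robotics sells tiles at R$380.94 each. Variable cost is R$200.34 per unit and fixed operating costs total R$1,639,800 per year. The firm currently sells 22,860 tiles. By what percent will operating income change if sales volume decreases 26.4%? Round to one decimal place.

-43.8%

At 22,860 units, contribution = 22,860 × R$180.60 = R$4,128,516.00.
Subtracting fixed costs: EBIT = R$4,128,516.00 − R$1,639,800 = R$2,488,716.00.
Degree of operating leverage = R$4,128,516.00 / R$2,488,716.00 = 1.6589.
Operating income changes by 1.6589 × -26.4% = -43.8%.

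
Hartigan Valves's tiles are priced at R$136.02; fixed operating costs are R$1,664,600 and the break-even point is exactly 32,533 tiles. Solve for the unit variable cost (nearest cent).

Contribution per unit must be FC / Q = R$1,664,600 / 32,533 = R$51.1665.
Hence VC = price − CM = R$136.02 − R$51.1665 = R$84.85.

R$84.85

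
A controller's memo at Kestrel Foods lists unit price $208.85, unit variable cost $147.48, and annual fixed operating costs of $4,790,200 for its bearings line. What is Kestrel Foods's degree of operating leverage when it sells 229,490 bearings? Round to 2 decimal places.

Contribution at this volume is 229,490 × $61.37 = $14,083,801.30.
Subtracting fixed costs: EBIT = $14,083,801.30 − $4,790,200 = $9,293,601.30.
DOL = contribution ÷ EBIT = $14,083,801.30 ÷ $9,293,601.30 = 1.5154.

1.52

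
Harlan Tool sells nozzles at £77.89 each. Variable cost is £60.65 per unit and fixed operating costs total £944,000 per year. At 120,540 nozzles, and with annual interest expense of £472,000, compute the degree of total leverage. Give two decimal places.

3.14

Contribution at this volume is 120,540 × £17.24 = £2,078,109.60.
EBIT = £2,078,109.60 − £944,000 = £1,134,109.60. Interest = £472,000.00, so EBIT − I = £662,109.60.
DCL = contribution ÷ (EBIT − I) = £2,078,109.60 ÷ £662,109.60 = 3.1386.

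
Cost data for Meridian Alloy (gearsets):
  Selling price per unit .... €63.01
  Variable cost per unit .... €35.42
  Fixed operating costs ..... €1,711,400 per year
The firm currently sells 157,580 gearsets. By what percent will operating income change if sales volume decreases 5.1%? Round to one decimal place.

-8.4%

Total contribution margin = 157,580 × €27.59 = €4,347,632.20.
EBIT = €4,347,632.20 − €1,711,400 = €2,636,232.20.
So DOL = total CM / EBIT = €4,347,632.20 / €2,636,232.20 = 1.6492.
Operating income changes by 1.6492 × -5.1% = -8.4%.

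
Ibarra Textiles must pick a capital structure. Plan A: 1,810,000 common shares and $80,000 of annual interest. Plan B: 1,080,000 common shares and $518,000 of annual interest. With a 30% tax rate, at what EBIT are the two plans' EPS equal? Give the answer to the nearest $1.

At indifference, (EBIT − 80,000)(1 − t)/1,810,000 = (EBIT − 518,000)(1 − t)/1,080,000.
Cancelling (1 − t) and cross-multiplying: 1,080,000·(EBIT − 80,000) = 1,810,000·(EBIT − 518,000).
EBIT × (1,810,000 − 1,080,000) = 518,000 × 1,810,000 − 80,000 × 1,080,000 = 851,180,000,000, so EBIT = 851,180,000,000 ÷ 730,000 = 1,166,000.00.

$1,166,000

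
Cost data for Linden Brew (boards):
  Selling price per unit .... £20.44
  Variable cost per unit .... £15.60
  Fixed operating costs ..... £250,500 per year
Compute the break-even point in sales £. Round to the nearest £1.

£1,057,897

CM per unit = £20.44 − £15.60 = £4.84; CM ratio = £4.84 / £20.44 = 0.2368.
Break-even sales = FC ÷ CM ratio = £250,500 × £20.44 / £4.84 = £1,057,897.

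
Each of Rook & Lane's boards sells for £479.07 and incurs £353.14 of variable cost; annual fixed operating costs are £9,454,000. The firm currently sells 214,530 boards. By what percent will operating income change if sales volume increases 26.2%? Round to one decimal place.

+40.3%

Contribution at this volume is 214,530 × £125.93 = £27,015,762.90.
EBIT = £27,015,762.90 − £9,454,000 = £17,561,762.90.
DOL = contribution ÷ EBIT = £27,015,762.90 ÷ £17,561,762.90 = 1.5383.
Operating income changes by 1.5383 × +26.2% = +40.3%.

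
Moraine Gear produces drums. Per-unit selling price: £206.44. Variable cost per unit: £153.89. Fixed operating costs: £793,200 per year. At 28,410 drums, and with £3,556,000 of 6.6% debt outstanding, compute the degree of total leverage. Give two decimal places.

At 28,410 units, contribution = 28,410 × £52.55 = £1,492,945.50.
EBIT = £1,492,945.50 − £793,200 = £699,745.50. Interest = £234,696.00.
DOL = £1,492,945.50 ÷ £699,745.50 = 2.1336; DFL = £699,745.50 ÷ £465,049.50 = 1.5047.
Combined leverage = 2.1336 × 1.5047 = 3.2104.

3.21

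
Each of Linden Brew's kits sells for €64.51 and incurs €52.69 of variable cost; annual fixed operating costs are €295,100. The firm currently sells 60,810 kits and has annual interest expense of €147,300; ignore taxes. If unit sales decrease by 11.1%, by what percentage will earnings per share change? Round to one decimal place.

-28.9%

Contribution at this volume is 60,810 × €11.82 = €718,774.20.
EBIT = €718,774.20 − €295,100 = €423,674.20.
Interest = €147,300.00, so EBIT − I = €276,374.20.
DCL = total CM / (EBIT − I) = €718,774.20 / €276,374.20 = 2.6007.
%ΔEPS = DCL × %ΔSales = 2.6007 × -11.1% = -28.9%.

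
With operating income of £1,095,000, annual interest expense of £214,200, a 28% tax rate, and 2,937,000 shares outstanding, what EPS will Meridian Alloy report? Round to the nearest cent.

Pre-tax income = £1,095,000 − £214,200.00 = £880,800.00.
After tax at 28%: net income = £880,800.00 × 0.72 = £634,176.00.
EPS = £634,176.00 ÷ 2,937,000 = £0.22.

£0.22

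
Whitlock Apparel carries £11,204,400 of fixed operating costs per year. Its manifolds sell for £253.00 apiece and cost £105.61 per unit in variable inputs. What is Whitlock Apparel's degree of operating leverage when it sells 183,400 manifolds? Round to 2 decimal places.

Contribution at this volume is 183,400 × £147.39 = £27,031,326.00.
Subtracting fixed costs: EBIT = £27,031,326.00 − £11,204,400 = £15,826,926.00.
DOL = contribution ÷ EBIT = £27,031,326.00 ÷ £15,826,926.00 = 1.7079.

1.71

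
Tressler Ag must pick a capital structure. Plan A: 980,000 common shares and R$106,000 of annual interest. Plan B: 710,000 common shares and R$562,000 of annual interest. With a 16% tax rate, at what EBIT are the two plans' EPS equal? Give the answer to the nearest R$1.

R$1,761,111

At indifference, (EBIT − 106,000)(1 − t)/980,000 = (EBIT − 562,000)(1 − t)/710,000.
Cancelling (1 − t) and cross-multiplying: 710,000·(EBIT − 106,000) = 980,000·(EBIT − 562,000).
EBIT × (980,000 − 710,000) = 562,000 × 980,000 − 106,000 × 710,000 = 475,500,000,000, so EBIT = 475,500,000,000 ÷ 270,000 = 1,761,111.11.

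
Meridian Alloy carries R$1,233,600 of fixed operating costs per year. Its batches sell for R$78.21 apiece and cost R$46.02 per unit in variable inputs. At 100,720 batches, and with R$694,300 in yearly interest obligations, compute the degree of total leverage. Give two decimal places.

Contribution at this volume is 100,720 × R$32.19 = R$3,242,176.80.
Operating income = contribution − fixed costs = R$3,242,176.80 − R$1,233,600 = R$2,008,576.80. Interest = R$694,300.00, so EBIT − I = R$1,314,276.80.
DCL = contribution ÷ (EBIT − I) = R$3,242,176.80 ÷ R$1,314,276.80 = 2.4669.

2.47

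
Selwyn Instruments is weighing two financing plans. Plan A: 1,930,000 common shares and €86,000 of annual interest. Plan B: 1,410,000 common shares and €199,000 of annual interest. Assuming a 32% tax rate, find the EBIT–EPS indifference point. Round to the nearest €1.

€505,404

Set EPS_A = EPS_B: (EBIT − €86,000)(1 − 0.32) ÷ 1,930,000 = (EBIT − €199,000)(1 − 0.32) ÷ 1,410,000.
The (1 − t) factor cancels: (EBIT − 86,000) × 1,410,000 = (EBIT − 199,000) × 1,930,000.
Solving, EBIT = (199,000·1,930,000 − 86,000·1,410,000) / (1,930,000 − 1,410,000) = 262,810,000,000 / 520,000 = 505,403.85.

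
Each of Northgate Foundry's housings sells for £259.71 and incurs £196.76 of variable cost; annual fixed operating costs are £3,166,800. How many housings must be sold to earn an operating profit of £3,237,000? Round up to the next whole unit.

101,729 housings

Each unit contributes £259.71 − £196.76 = £62.95.
Need Q such that Q × £62.95 − £3,166,800 = £3,237,000, i.e. Q = £6,403,800 / £62.95 = 101,728.36 → 101,729.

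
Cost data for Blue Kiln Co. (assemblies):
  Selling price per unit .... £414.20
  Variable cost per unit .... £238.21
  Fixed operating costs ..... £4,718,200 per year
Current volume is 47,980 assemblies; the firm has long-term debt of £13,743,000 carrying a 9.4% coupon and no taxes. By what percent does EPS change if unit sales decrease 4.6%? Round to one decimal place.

At 47,980 units, contribution = 47,980 × £175.99 = £8,444,000.20.
Operating income = contribution − fixed costs = £8,444,000.20 − £4,718,200 = £3,725,800.20.
Interest = £1,291,842.00, so EBIT − I = £2,433,958.20.
Degree of combined leverage = contribution ÷ (EBIT − I) = £8,444,000.20 ÷ £2,433,958.20 = 3.4692.
%ΔEPS = DCL × %ΔSales = 3.4692 × -4.6% = -16.0%.

-16.0%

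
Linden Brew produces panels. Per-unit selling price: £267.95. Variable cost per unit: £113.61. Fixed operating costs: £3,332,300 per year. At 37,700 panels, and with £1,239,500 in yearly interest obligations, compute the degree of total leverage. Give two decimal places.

At 37,700 units, contribution = 37,700 × £154.34 = £5,818,618.00.
Subtracting fixed costs: EBIT = £5,818,618.00 − £3,332,300 = £2,486,318.00. Interest = £1,239,500.00, so EBIT − I = £1,246,818.00.
Degree of total leverage = total CM / (EBIT − interest) = £5,818,618.00 / £1,246,818.00 = 4.6668.

4.67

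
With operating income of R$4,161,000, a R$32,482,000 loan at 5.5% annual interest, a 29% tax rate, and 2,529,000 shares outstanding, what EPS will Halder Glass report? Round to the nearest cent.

R$0.67

Pre-tax income = R$4,161,000 − R$1,786,510.00 = R$2,374,490.00.
After tax at 29%: net income = R$2,374,490.00 × 0.71 = R$1,685,887.90.
EPS = R$1,685,887.90 ÷ 2,529,000 = R$0.67.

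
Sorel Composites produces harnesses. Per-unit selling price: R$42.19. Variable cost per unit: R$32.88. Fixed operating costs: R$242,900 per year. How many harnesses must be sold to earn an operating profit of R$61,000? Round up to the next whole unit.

32,643 harnesses

Unit CM = price − variable cost = R$42.19 − R$32.88 = R$9.31.
Need Q such that Q × R$9.31 − R$242,900 = R$61,000, i.e. Q = R$303,900 / R$9.31 = 32,642.32 → 32,643.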